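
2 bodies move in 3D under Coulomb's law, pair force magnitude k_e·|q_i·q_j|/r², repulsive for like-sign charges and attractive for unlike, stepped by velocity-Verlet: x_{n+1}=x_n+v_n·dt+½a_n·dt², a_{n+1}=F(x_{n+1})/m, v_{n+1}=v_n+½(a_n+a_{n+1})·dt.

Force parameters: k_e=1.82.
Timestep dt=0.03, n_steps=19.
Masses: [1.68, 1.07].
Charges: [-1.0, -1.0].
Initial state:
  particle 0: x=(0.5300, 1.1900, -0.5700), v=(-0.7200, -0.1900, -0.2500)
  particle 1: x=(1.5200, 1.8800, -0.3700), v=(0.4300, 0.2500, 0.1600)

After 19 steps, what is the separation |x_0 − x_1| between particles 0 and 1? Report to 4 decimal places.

2.1558

step 0: x0=(0.5300, 1.1900, -0.5700) x1=(1.5200, 1.8800, -0.3700)
step 1: x0=(0.5081, 1.1841, -0.5776) x1=(1.5333, 1.8878, -0.3651)
step 2: x0=(0.4858, 1.1779, -0.5852) x1=(1.5474, 1.8961, -0.3601)
step 3: x0=(0.4629, 1.1713, -0.5930) x1=(1.5622, 1.9049, -0.3549)
step 4: x0=(0.4397, 1.1645, -0.6008) x1=(1.5778, 1.9142, -0.3495)
step 5: x0=(0.4160, 1.1574, -0.6088) x1=(1.5940, 1.9239, -0.3440)
step 6: x0=(0.3919, 1.1500, -0.6168) x1=(1.6108, 1.9341, -0.3384)
step 7: x0=(0.3674, 1.1424, -0.6249) x1=(1.6281, 1.9446, -0.3326)
step 8: x0=(0.3426, 1.1346, -0.6331) x1=(1.6461, 1.9554, -0.3267)
step 9: x0=(0.3175, 1.1266, -0.6414) x1=(1.6645, 1.9666, -0.3207)
step 10: x0=(0.2921, 1.1183, -0.6497) x1=(1.6834, 1.9780, -0.3146)
step 11: x0=(0.2663, 1.1099, -0.6581) x1=(1.7028, 1.9898, -0.3083)
step 12: x0=(0.2403, 1.1013, -0.6666) x1=(1.7226, 2.0018, -0.3020)
step 13: x0=(0.2141, 1.0926, -0.6752) x1=(1.7429, 2.0141, -0.2955)
step 14: x0=(0.1876, 1.0837, -0.6838) x1=(1.7635, 2.0266, -0.2890)
step 15: x0=(0.1608, 1.0747, -0.6925) x1=(1.7844, 2.0393, -0.2824)
step 16: x0=(0.1339, 1.0656, -0.7012) x1=(1.8058, 2.0522, -0.2756)
step 17: x0=(0.1067, 1.0563, -0.7100) x1=(1.8274, 2.0653, -0.2688)
step 18: x0=(0.0793, 1.0469, -0.7188) x1=(1.8494, 2.0786, -0.2620)
step 19: x0=(0.0518, 1.0374, -0.7277) x1=(1.8716, 2.0921, -0.2550)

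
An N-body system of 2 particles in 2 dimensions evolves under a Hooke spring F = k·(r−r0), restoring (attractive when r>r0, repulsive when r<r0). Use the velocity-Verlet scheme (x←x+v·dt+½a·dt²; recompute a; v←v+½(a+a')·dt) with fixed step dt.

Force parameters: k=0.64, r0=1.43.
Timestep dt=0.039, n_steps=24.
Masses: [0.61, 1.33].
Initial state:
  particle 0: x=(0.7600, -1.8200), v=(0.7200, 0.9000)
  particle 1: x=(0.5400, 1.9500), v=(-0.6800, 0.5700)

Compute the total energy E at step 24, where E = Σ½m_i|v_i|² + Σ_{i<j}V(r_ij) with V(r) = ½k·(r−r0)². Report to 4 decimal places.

step 0: x0=(0.7600, -1.8200) x1=(0.5400, 1.9500)
step 1: x0=(0.7880, -1.7830) x1=(0.5135, 1.9714)
step 2: x0=(0.8157, -1.7423) x1=(0.4872, 1.9910)
step 3: x0=(0.8430, -1.6980) x1=(0.4610, 2.0090)
step 4: x0=(0.8700, -1.6500) x1=(0.4350, 2.0253)
step 5: x0=(0.8966, -1.5983) x1=(0.4091, 2.0400)
step 6: x0=(0.9227, -1.5432) x1=(0.3835, 2.0530)
step 7: x0=(0.9483, -1.4846) x1=(0.3582, 2.0644)
step 8: x0=(0.9733, -1.4225) x1=(0.3330, 2.0743)
step 9: x0=(0.9977, -1.3571) x1=(0.3082, 2.0827)
step 10: x0=(1.0214, -1.2885) x1=(0.2837, 2.0895)
step 11: x0=(1.0445, -1.2167) x1=(0.2595, 2.0949)
step 12: x0=(1.0668, -1.1418) x1=(0.2356, 2.0989)
step 13: x0=(1.0884, -1.0640) x1=(0.2120, 2.1015)
step 14: x0=(1.1092, -0.9833) x1=(0.1889, 2.1029)
step 15: x0=(1.1291, -0.8999) x1=(0.1661, 2.1029)
step 16: x0=(1.1483, -0.8139) x1=(0.1437, 2.1018)
step 17: x0=(1.1665, -0.7253) x1=(0.1216, 2.0995)
step 18: x0=(1.1839, -0.6344) x1=(0.1000, 2.0962)
step 19: x0=(1.2004, -0.5413) x1=(0.0788, 2.0918)
step 20: x0=(1.2160, -0.4461) x1=(0.0580, 2.0864)
step 21: x0=(1.2307, -0.3488) x1=(0.0376, 2.0802)
step 22: x0=(1.2445, -0.2498) x1=(0.0177, 2.0731)
step 23: x0=(1.2575, -0.1491) x1=(-0.0019, 2.0652)
step 24: x0=(1.2695, -0.0468) x1=(-0.0211, 2.0566)
step 0 velocities: v0=(0.7200, 0.9000) v1=(-0.6800, 0.5700)
step 0: KE=0.9287, PE=1.7618, E=2.6905
step 24 velocities: v0=(0.2975, 2.6404) v1=(-0.4862, -0.2282)
step 24: KE=2.3452, PE=0.3447, E=2.6899

2.6899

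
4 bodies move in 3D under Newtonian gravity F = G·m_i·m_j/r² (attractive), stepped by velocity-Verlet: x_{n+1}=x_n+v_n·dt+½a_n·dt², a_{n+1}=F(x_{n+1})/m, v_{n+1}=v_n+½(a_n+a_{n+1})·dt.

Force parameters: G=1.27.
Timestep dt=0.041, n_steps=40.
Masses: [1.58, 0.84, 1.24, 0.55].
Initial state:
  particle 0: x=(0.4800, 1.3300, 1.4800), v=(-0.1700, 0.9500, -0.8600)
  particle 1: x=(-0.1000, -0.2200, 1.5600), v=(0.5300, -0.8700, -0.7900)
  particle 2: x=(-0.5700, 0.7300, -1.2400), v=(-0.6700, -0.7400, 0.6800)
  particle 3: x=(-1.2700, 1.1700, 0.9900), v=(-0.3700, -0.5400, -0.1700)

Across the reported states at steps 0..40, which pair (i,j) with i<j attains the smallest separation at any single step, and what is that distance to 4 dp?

pair (2,3), distance 0.3758

step 0: x0=(0.4800, 1.3300, 1.4800) x1=(-0.1000, -0.2200, 1.5600) x2=(-0.5700, 0.7300, -1.2400) x3=(-1.2700, 1.1700, 0.9900)
step 1: x0=(0.4727, 1.3686, 1.4446) x1=(-0.0782, -0.2549, 1.5274) x2=(-0.5974, 0.6997, -1.2118) x3=(-1.2845, 1.1477, 0.9830)
step 2: x0=(0.4647, 1.4065, 1.4088) x1=(-0.0562, -0.2884, 1.4944) x2=(-0.6247, 0.6694, -1.1828) x3=(-1.2975, 1.1250, 0.9760)
step 3: x0=(0.4562, 1.4437, 1.3727) x1=(-0.0342, -0.3206, 1.4609) x2=(-0.6519, 0.6393, -1.1530) x3=(-1.3092, 1.1021, 0.9688)
step 4: x0=(0.4470, 1.4803, 1.3363) x1=(-0.0122, -0.3515, 1.4270) x2=(-0.6789, 0.6092, -1.1225) x3=(-1.3194, 1.0789, 0.9615)
step 5: x0=(0.4373, 1.5162, 1.2995) x1=(0.0097, -0.3811, 1.3927) x2=(-0.7058, 0.5792, -1.0912) x3=(-1.3283, 1.0555, 0.9541)
step 6: x0=(0.4270, 1.5515, 1.2624) x1=(0.0316, -0.4096, 1.3580) x2=(-0.7325, 0.5493, -1.0591) x3=(-1.3358, 1.0319, 0.9463)
step 7: x0=(0.4161, 1.5861, 1.2250) x1=(0.0533, -0.4369, 1.3229) x2=(-0.7591, 0.5196, -1.0261) x3=(-1.3419, 1.0082, 0.9383)
step 8: x0=(0.4047, 1.6200, 1.1873) x1=(0.0749, -0.4630, 1.2873) x2=(-0.7854, 0.4899, -0.9924) x3=(-1.3466, 0.9843, 0.9300)
step 9: x0=(0.3928, 1.6533, 1.1493) x1=(0.0963, -0.4881, 1.2513) x2=(-0.8116, 0.4605, -0.9577) x3=(-1.3500, 0.9602, 0.9213)
step 10: x0=(0.3803, 1.6859, 1.1109) x1=(0.1174, -0.5122, 1.2149) x2=(-0.8375, 0.4312, -0.9223) x3=(-1.3521, 0.9361, 0.9121)
step 11: x0=(0.3674, 1.7179, 1.0723) x1=(0.1383, -0.5352, 1.1781) x2=(-0.8631, 0.4021, -0.8859) x3=(-1.3528, 0.9119, 0.9025)
step 12: x0=(0.3539, 1.7492, 1.0334) x1=(0.1588, -0.5572, 1.1408) x2=(-0.8886, 0.3733, -0.8487) x3=(-1.3522, 0.8876, 0.8924)
step 13: x0=(0.3400, 1.7798, 0.9942) x1=(0.1791, -0.5782, 1.1032) x2=(-0.9137, 0.3446, -0.8105) x3=(-1.3504, 0.8632, 0.8817)
step 14: x0=(0.3256, 1.8097, 0.9547) x1=(0.1990, -0.5983, 1.0651) x2=(-0.9385, 0.3162, -0.7715) x3=(-1.3472, 0.8387, 0.8703)
step 15: x0=(0.3107, 1.8390, 0.9150) x1=(0.2185, -0.6174, 1.0265) x2=(-0.9631, 0.2881, -0.7315) x3=(-1.3428, 0.8142, 0.8582)
step 16: x0=(0.2953, 1.8675, 0.8750) x1=(0.2375, -0.6356, 0.9876) x2=(-0.9873, 0.2603, -0.6905) x3=(-1.3372, 0.7896, 0.8454)
step 17: x0=(0.2795, 1.8954, 0.8348) x1=(0.2561, -0.6529, 0.9482) x2=(-1.0111, 0.2327, -0.6486) x3=(-1.3303, 0.7649, 0.8317)
step 18: x0=(0.2632, 1.9225, 0.7944) x1=(0.2742, -0.6693, 0.9084) x2=(-1.0346, 0.2055, -0.6058) x3=(-1.3222, 0.7402, 0.8171)
step 19: x0=(0.2465, 1.9490, 0.7538) x1=(0.2918, -0.6848, 0.8682) x2=(-1.0577, 0.1787, -0.5619) x3=(-1.3129, 0.7153, 0.8014)
step 20: x0=(0.2293, 1.9747, 0.7130) x1=(0.3088, -0.6994, 0.8275) x2=(-1.0804, 0.1522, -0.5170) x3=(-1.3024, 0.6902, 0.7847)
step 21: x0=(0.2118, 1.9997, 0.6720) x1=(0.3253, -0.7131, 0.7865) x2=(-1.1026, 0.1262, -0.4711) x3=(-1.2908, 0.6649, 0.7667)
step 22: x0=(0.1938, 2.0239, 0.6309) x1=(0.3410, -0.7260, 0.7451) x2=(-1.1244, 0.1007, -0.4242) x3=(-1.2781, 0.6394, 0.7475)
step 23: x0=(0.1754, 2.0475, 0.5896) x1=(0.3562, -0.7380, 0.7033) x2=(-1.1457, 0.0756, -0.3762) x3=(-1.2643, 0.6135, 0.7267)
step 24: x0=(0.1566, 2.0703, 0.5482) x1=(0.3705, -0.7491, 0.6611) x2=(-1.1664, 0.0511, -0.3270) x3=(-1.2494, 0.5871, 0.7044)
step 25: x0=(0.1374, 2.0923, 0.5067) x1=(0.3842, -0.7594, 0.6186) x2=(-1.1867, 0.0272, -0.2767) x3=(-1.2335, 0.5602, 0.6802)
step 26: x0=(0.1179, 2.1136, 0.4651) x1=(0.3971, -0.7688, 0.5758) x2=(-1.2063, 0.0040, -0.2251) x3=(-1.2167, 0.5326, 0.6541)
step 27: x0=(0.0980, 2.1342, 0.4234) x1=(0.4091, -0.7774, 0.5327) x2=(-1.2253, -0.0184, -0.1723) x3=(-1.1990, 0.5040, 0.6257)
step 28: x0=(0.0778, 2.1540, 0.3817) x1=(0.4203, -0.7852, 0.4893) x2=(-1.2436, -0.0398, -0.1181) x3=(-1.1807, 0.4741, 0.5947)
step 29: x0=(0.0572, 2.1731, 0.3399) x1=(0.4306, -0.7921, 0.4457) x2=(-1.2611, -0.0602, -0.0625) x3=(-1.1617, 0.4426, 0.5609)
step 30: x0=(0.0363, 2.1914, 0.2981) x1=(0.4399, -0.7981, 0.4019) x2=(-1.2777, -0.0791, -0.0052) x3=(-1.1425, 0.4088, 0.5239)
step 31: x0=(0.0151, 2.2090, 0.2563) x1=(0.4484, -0.8034, 0.3580) x2=(-1.2933, -0.0964, 0.0538) x3=(-1.1234, 0.3722, 0.4832)
step 32: x0=(-0.0064, 2.2259, 0.2145) x1=(0.4559, -0.8078, 0.3139) x2=(-1.3074, -0.1116, 0.1147) x3=(-1.1052, 0.3315, 0.4384)
step 33: x0=(-0.0281, 2.2420, 0.1727) x1=(0.4624, -0.8115, 0.2698) x2=(-1.3197, -0.1239, 0.1775) x3=(-1.0889, 0.2852, 0.3893)
step 34: x0=(-0.0501, 2.2575, 0.1309) x1=(0.4679, -0.8143, 0.2257) x2=(-1.3293, -0.1325, 0.2422) x3=(-1.0764, 0.2314, 0.3359)
step 35: x0=(-0.0724, 2.2723, 0.0892) x1=(0.4724, -0.8164, 0.1815) x2=(-1.3351, -0.1362, 0.3081) x3=(-1.0703, 0.1674, 0.2798)
step 36: x0=(-0.0948, 2.2863, 0.0476) x1=(0.4758, -0.8177, 0.1375) x2=(-1.3354, -0.1343, 0.3734) x3=(-1.0742, 0.0915, 0.2247)
step 37: x0=(-0.1175, 2.2997, 0.0060) x1=(0.4783, -0.8182, 0.0935) x2=(-1.3294, -0.1271, 0.4353) x3=(-1.0904, 0.0046, 0.1770)
step 38: x0=(-0.1404, 2.3124, -0.0356) x1=(0.4797, -0.8180, 0.0496) x2=(-1.3174, -0.1169, 0.4913) x3=(-1.1178, -0.0886, 0.1421)
step 39: x0=(-0.1634, 2.3245, -0.0770) x1=(0.4802, -0.8171, 0.0059) x2=(-1.3013, -0.1058, 0.5409) x3=(-1.1525, -0.1827, 0.1212)
step 40: x0=(-0.1867, 2.3360, -0.1184) x1=(0.4796, -0.8154, -0.0376) x2=(-1.2826, -0.0956, 0.5849) x3=(-1.1908, -0.2745, 0.1123)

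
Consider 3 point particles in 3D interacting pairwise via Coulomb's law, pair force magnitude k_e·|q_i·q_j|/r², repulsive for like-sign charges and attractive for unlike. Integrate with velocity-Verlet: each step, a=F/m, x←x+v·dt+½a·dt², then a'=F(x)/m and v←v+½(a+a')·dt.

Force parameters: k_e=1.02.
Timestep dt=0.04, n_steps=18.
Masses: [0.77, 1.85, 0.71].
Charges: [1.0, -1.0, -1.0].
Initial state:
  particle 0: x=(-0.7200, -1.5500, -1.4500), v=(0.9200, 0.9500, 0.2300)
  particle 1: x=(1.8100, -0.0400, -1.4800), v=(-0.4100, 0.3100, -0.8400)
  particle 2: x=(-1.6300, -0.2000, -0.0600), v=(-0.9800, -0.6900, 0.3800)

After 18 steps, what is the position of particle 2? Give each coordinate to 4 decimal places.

(-2.3110, -0.7329, 0.1748)

step 0: x0=(-0.7200, -1.5500, -1.4500) x1=(1.8100, -0.0400, -1.4800) x2=(-1.6300, -0.2000, -0.0600)
step 1: x0=(-0.6832, -1.5118, -1.4407) x1=(1.7936, -0.0276, -1.5136) x2=(-1.6692, -0.2278, -0.0449)
step 2: x0=(-0.6464, -1.4732, -1.4310) x1=(1.7771, -0.0153, -1.5472) x2=(-1.7083, -0.2558, -0.0301)
step 3: x0=(-0.6096, -1.4342, -1.4211) x1=(1.7607, -0.0030, -1.5809) x2=(-1.7472, -0.2842, -0.0156)
step 4: x0=(-0.5728, -1.3947, -1.4108) x1=(1.7441, 0.0092, -1.6146) x2=(-1.7861, -0.3129, -0.0013)
step 5: x0=(-0.5360, -1.3550, -1.4003) x1=(1.7275, 0.0213, -1.6483) x2=(-1.8248, -0.3418, 0.0127)
step 6: x0=(-0.4992, -1.3148, -1.3896) x1=(1.7109, 0.0334, -1.6820) x2=(-1.8634, -0.3709, 0.0264)
step 7: x0=(-0.4625, -1.2743, -1.3785) x1=(1.6942, 0.0455, -1.7157) x2=(-1.9018, -0.4003, 0.0399)
step 8: x0=(-0.4257, -1.2335, -1.3673) x1=(1.6775, 0.0575, -1.7494) x2=(-1.9400, -0.4299, 0.0532)
step 9: x0=(-0.3890, -1.1923, -1.3558) x1=(1.6606, 0.0694, -1.7831) x2=(-1.9780, -0.4596, 0.0662)
step 10: x0=(-0.3522, -1.1508, -1.3441) x1=(1.6437, 0.0812, -1.8168) x2=(-2.0158, -0.4896, 0.0790)
step 11: x0=(-0.3155, -1.1090, -1.3322) x1=(1.6267, 0.0930, -1.8505) x2=(-2.0534, -0.5196, 0.0916)
step 12: x0=(-0.2787, -1.0669, -1.3202) x1=(1.6096, 0.1047, -1.8842) x2=(-2.0908, -0.5499, 0.1040)
step 13: x0=(-0.2419, -1.0245, -1.3081) x1=(1.5925, 0.1163, -1.9179) x2=(-2.1280, -0.5802, 0.1162)
step 14: x0=(-0.2050, -0.9818, -1.2958) x1=(1.5752, 0.1278, -1.9515) x2=(-2.1650, -0.6106, 0.1282)
step 15: x0=(-0.1680, -0.9388, -1.2835) x1=(1.5578, 0.1393, -1.9851) x2=(-2.2018, -0.6411, 0.1401)
step 16: x0=(-0.1310, -0.8956, -1.2711) x1=(1.5403, 0.1506, -2.0187) x2=(-2.2384, -0.6716, 0.1518)
step 17: x0=(-0.0938, -0.8521, -1.2587) x1=(1.5227, 0.1619, -2.0522) x2=(-2.2748, -0.7022, 0.1633)
step 18: x0=(-0.0566, -0.8084, -1.2464) x1=(1.5049, 0.1731, -2.0857) x2=(-2.3110, -0.7329, 0.1748)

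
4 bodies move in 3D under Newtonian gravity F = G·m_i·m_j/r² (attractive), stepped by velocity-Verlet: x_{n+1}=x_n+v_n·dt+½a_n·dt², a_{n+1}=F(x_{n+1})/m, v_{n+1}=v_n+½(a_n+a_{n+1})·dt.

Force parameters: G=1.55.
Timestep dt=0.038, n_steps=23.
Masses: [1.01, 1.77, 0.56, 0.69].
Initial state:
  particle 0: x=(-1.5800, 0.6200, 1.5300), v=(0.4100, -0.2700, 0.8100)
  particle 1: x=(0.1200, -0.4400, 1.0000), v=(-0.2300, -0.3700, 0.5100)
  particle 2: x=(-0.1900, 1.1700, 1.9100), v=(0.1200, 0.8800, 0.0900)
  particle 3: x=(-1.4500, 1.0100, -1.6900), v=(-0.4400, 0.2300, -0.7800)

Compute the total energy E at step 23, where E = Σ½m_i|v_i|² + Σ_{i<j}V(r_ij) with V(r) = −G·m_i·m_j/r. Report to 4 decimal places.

-2.3955

step 0: x0=(-1.5800, 0.6200, 1.5300) x1=(0.1200, -0.4400, 1.0000) x2=(-0.1900, 1.1700, 1.9100) x3=(-1.4500, 1.0100, -1.6900)
step 1: x0=(-1.5638, 0.6096, 1.5607) x1=(0.1110, -0.4537, 1.0195) x2=(-0.1858, 1.2028, 1.9130) x3=(-1.4666, 1.0187, -1.7194)
step 2: x0=(-1.5464, 0.5989, 1.5910) x1=(0.1014, -0.4669, 1.0392) x2=(-0.1823, 1.2342, 1.9151) x3=(-1.4831, 1.0272, -1.7482)
step 3: x0=(-1.5277, 0.5880, 1.6211) x1=(0.0913, -0.4793, 1.0591) x2=(-0.1795, 1.2644, 1.9165) x3=(-1.4994, 1.0355, -1.7765)
step 4: x0=(-1.5078, 0.5768, 1.6510) x1=(0.0807, -0.4912, 1.0791) x2=(-0.1775, 1.2932, 1.9172) x3=(-1.5155, 1.0437, -1.8043)
step 5: x0=(-1.4866, 0.5654, 1.6804) x1=(0.0695, -0.5024, 1.0994) x2=(-0.1762, 1.3206, 1.9171) x3=(-1.5315, 1.0517, -1.8316)
step 6: x0=(-1.4641, 0.5537, 1.7096) x1=(0.0577, -0.5130, 1.1199) x2=(-0.1756, 1.3467, 1.9165) x3=(-1.5473, 1.0596, -1.8584)
step 7: x0=(-1.4405, 0.5417, 1.7384) x1=(0.0455, -0.5229, 1.1406) x2=(-0.1758, 1.3714, 1.9152) x3=(-1.5630, 1.0674, -1.8847)
step 8: x0=(-1.4155, 0.5294, 1.7668) x1=(0.0326, -0.5322, 1.1616) x2=(-0.1767, 1.3947, 1.9134) x3=(-1.5785, 1.0750, -1.9106)
step 9: x0=(-1.3892, 0.5169, 1.7948) x1=(0.0192, -0.5408, 1.1827) x2=(-0.1784, 1.4165, 1.9110) x3=(-1.5939, 1.0825, -1.9360)
step 10: x0=(-1.3617, 0.5040, 1.8224) x1=(0.0053, -0.5487, 1.2041) x2=(-0.1808, 1.4370, 1.9082) x3=(-1.6091, 1.0899, -1.9610)
step 11: x0=(-1.3328, 0.4908, 1.8494) x1=(-0.0092, -0.5559, 1.2257) x2=(-0.1839, 1.4560, 1.9050) x3=(-1.6242, 1.0972, -1.9855)
step 12: x0=(-1.3027, 0.4773, 1.8760) x1=(-0.0243, -0.5624, 1.2475) x2=(-0.1878, 1.4735, 1.9014) x3=(-1.6391, 1.1043, -2.0097)
step 13: x0=(-1.2712, 0.4634, 1.9021) x1=(-0.0400, -0.5682, 1.2697) x2=(-0.1924, 1.4895, 1.8974) x3=(-1.6540, 1.1113, -2.0334)
step 14: x0=(-1.2383, 0.4491, 1.9275) x1=(-0.0563, -0.5733, 1.2921) x2=(-0.1976, 1.5040, 1.8930) x3=(-1.6686, 1.1182, -2.0567)
step 15: x0=(-1.2041, 0.4344, 1.9524) x1=(-0.0732, -0.5776, 1.3148) x2=(-0.2036, 1.5169, 1.8884) x3=(-1.6832, 1.1249, -2.0796)
step 16: x0=(-1.1685, 0.4192, 1.9765) x1=(-0.0907, -0.5810, 1.3378) x2=(-0.2103, 1.5283, 1.8835) x3=(-1.6976, 1.1316, -2.1022)
step 17: x0=(-1.1315, 0.4036, 1.9999) x1=(-0.1088, -0.5837, 1.3612) x2=(-0.2176, 1.5380, 1.8785) x3=(-1.7119, 1.1381, -2.1243)
step 18: x0=(-1.0931, 0.3873, 2.0225) x1=(-0.1276, -0.5854, 1.3849) x2=(-0.2256, 1.5461, 1.8732) x3=(-1.7260, 1.1446, -2.1461)
step 19: x0=(-1.0532, 0.3705, 2.0443) x1=(-0.1471, -0.5862, 1.4090) x2=(-0.2342, 1.5526, 1.8677) x3=(-1.7400, 1.1509, -2.1675)
step 20: x0=(-1.0118, 0.3529, 2.0651) x1=(-0.1673, -0.5861, 1.4336) x2=(-0.2434, 1.5574, 1.8622) x3=(-1.7540, 1.1571, -2.1886)
step 21: x0=(-0.9690, 0.3345, 2.0848) x1=(-0.1882, -0.5849, 1.4587) x2=(-0.2532, 1.5604, 1.8566) x3=(-1.7677, 1.1633, -2.2093)
step 22: x0=(-0.9246, 0.3152, 2.1034) x1=(-0.2099, -0.5825, 1.4843) x2=(-0.2636, 1.5617, 1.8509) x3=(-1.7814, 1.1693, -2.2297)
step 23: x0=(-0.8787, 0.2949, 2.1206) x1=(-0.2323, -0.5790, 1.5105) x2=(-0.2744, 1.5612, 1.8452) x3=(-1.7950, 1.1752, -2.2497)
step 0 velocities: v0=(0.4100, -0.2700, 0.8100) v1=(-0.2300, -0.3700, 0.5100) v2=(0.1200, 0.8800, 0.0900) v3=(-0.4400, 0.2300, -0.7800)
step 0: KE=1.3693, PE=-3.7655, E=-2.3962
step 23 velocities: v0=(1.2287, -0.5519, 0.4359) v1=(-0.5999, 0.1103, 0.6991) v2=(-0.2920, -0.0372, -0.1502) v3=(-0.3551, 0.1550, -0.5224)
step 23: KE=1.9505, PE=-4.3460, E=-2.3955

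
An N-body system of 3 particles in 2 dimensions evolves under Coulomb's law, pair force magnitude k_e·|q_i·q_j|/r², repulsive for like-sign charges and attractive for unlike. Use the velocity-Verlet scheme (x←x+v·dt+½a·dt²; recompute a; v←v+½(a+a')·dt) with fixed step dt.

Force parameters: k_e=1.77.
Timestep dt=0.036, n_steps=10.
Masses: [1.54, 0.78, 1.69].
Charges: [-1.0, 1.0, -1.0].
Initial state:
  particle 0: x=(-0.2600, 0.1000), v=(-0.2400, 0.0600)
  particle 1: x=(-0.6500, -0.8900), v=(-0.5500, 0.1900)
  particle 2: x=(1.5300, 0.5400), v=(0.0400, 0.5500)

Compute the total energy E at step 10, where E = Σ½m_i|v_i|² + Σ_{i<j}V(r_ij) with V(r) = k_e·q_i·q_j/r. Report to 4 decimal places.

step 0: x0=(-0.2600, 0.1000) x1=(-0.6500, -0.8900) x2=(1.5300, 0.5400)
step 1: x0=(-0.2691, 0.1015) x1=(-0.6691, -0.8818) x2=(1.5316, 0.5598)
step 2: x0=(-0.2791, 0.1017) x1=(-0.6869, -0.8710) x2=(1.5333, 0.5796)
step 3: x0=(-0.2900, 0.1005) x1=(-0.7034, -0.8575) x2=(1.5353, 0.5994)
step 4: x0=(-0.3019, 0.0979) x1=(-0.7184, -0.8413) x2=(1.5375, 0.6191)
step 5: x0=(-0.3148, 0.0940) x1=(-0.7319, -0.8224) x2=(1.5399, 0.6389)
step 6: x0=(-0.3286, 0.0886) x1=(-0.7439, -0.8006) x2=(1.5424, 0.6587)
step 7: x0=(-0.3435, 0.0817) x1=(-0.7543, -0.7758) x2=(1.5452, 0.6784)
step 8: x0=(-0.3594, 0.0732) x1=(-0.7630, -0.7478) x2=(1.5481, 0.6982)
step 9: x0=(-0.3765, 0.0630) x1=(-0.7697, -0.7165) x2=(1.5512, 0.7180)
step 10: x0=(-0.3948, 0.0509) x1=(-0.7744, -0.6816) x2=(1.5545, 0.7378)
step 0 velocities: v0=(-0.2400, 0.0600) v1=(-0.5500, 0.1900) v2=(0.0400, 0.5500)
step 0: KE=0.4361, PE=-1.3821, E=-0.9460
step 10 velocities: v0=(-0.5267, -0.3642) v1=(-0.0975, 1.0272) v2=(0.0925, 0.5502)
step 10: KE=0.9940, PE=-1.9381, E=-0.9441

-0.9441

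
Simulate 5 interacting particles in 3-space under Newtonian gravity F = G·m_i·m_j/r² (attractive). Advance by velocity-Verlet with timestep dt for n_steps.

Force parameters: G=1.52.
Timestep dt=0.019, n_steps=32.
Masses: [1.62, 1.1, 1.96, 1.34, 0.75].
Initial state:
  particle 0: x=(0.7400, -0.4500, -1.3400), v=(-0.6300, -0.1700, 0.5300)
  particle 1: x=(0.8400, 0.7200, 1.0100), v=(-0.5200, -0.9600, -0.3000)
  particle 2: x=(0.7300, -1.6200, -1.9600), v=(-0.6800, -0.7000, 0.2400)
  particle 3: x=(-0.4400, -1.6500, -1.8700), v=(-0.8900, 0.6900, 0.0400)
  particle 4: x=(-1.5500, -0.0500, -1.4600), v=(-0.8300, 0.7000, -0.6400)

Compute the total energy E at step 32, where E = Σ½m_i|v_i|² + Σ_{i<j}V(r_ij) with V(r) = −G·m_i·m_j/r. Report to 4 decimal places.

-10.3728

step 0: x0=(0.7400, -0.4500, -1.3400) x1=(0.8400, 0.7200, 1.0100) x2=(0.7300, -1.6200, -1.9600) x3=(-0.4400, -1.6500, -1.8700) x4=(-1.5500, -0.0500, -1.4600)
step 1: x0=(0.7279, -0.4536, -1.3301) x1=(0.8301, 0.7017, 1.0042) x2=(0.7168, -1.6331, -1.9553) x3=(-0.4564, -1.6367, -1.8692) x4=(-1.5656, -0.0368, -1.4722)
step 2: x0=(0.7156, -0.4578, -1.3204) x1=(0.8201, 0.6832, 0.9981) x2=(0.7030, -1.6456, -1.9502) x3=(-0.4720, -1.6232, -1.8683) x4=(-1.5807, -0.0239, -1.4844)
step 3: x0=(0.7030, -0.4626, -1.3111) x1=(0.8102, 0.6646, 0.9918) x2=(0.6887, -1.6577, -1.9449) x3=(-0.4866, -1.6093, -1.8674) x4=(-1.5955, -0.0112, -1.4966)
step 4: x0=(0.6902, -0.4680, -1.3020) x1=(0.8001, 0.6459, 0.9853) x2=(0.6738, -1.6692, -1.9393) x3=(-0.5002, -1.5952, -1.8663) x4=(-1.6098, 0.0012, -1.5088)
step 5: x0=(0.6772, -0.4741, -1.2931) x1=(0.7900, 0.6270, 0.9785) x2=(0.6583, -1.6803, -1.9333) x3=(-0.5130, -1.5808, -1.8651) x4=(-1.6238, 0.0134, -1.5210)
step 6: x0=(0.6639, -0.4808, -1.2846) x1=(0.7799, 0.6080, 0.9715) x2=(0.6423, -1.6908, -1.9271) x3=(-0.5248, -1.5662, -1.8639) x4=(-1.6373, 0.0254, -1.5332)
step 7: x0=(0.6504, -0.4881, -1.2763) x1=(0.7697, 0.5889, 0.9643) x2=(0.6258, -1.7008, -1.9205) x3=(-0.5357, -1.5513, -1.8625) x4=(-1.6505, 0.0370, -1.5454)
step 8: x0=(0.6366, -0.4960, -1.2683) x1=(0.7595, 0.5695, 0.9567) x2=(0.6086, -1.7102, -1.9137) x3=(-0.5456, -1.5363, -1.8610) x4=(-1.6633, 0.0484, -1.5576)
step 9: x0=(0.6225, -0.5045, -1.2606) x1=(0.7492, 0.5501, 0.9490) x2=(0.5909, -1.7191, -1.9066) x3=(-0.5546, -1.5211, -1.8594) x4=(-1.6756, 0.0596, -1.5698)
step 10: x0=(0.6082, -0.5136, -1.2532) x1=(0.7388, 0.5305, 0.9409) x2=(0.5727, -1.7274, -1.8992) x3=(-0.5626, -1.5057, -1.8577) x4=(-1.6876, 0.0705, -1.5820)
step 11: x0=(0.5936, -0.5233, -1.2460) x1=(0.7284, 0.5107, 0.9326) x2=(0.5539, -1.7352, -1.8915) x3=(-0.5696, -1.4901, -1.8558) x4=(-1.6992, 0.0811, -1.5942)
step 12: x0=(0.5787, -0.5336, -1.2392) x1=(0.7180, 0.4908, 0.9240) x2=(0.5345, -1.7423, -1.8836) x3=(-0.5757, -1.4744, -1.8538) x4=(-1.7104, 0.0915, -1.6063)
step 13: x0=(0.5636, -0.5445, -1.2326) x1=(0.7075, 0.4708, 0.9152) x2=(0.5145, -1.7489, -1.8753) x3=(-0.5808, -1.4586, -1.8516) x4=(-1.7212, 0.1016, -1.6185)
step 14: x0=(0.5481, -0.5560, -1.2263) x1=(0.6969, 0.4506, 0.9061) x2=(0.4940, -1.7548, -1.8668) x3=(-0.5848, -1.4427, -1.8492) x4=(-1.7316, 0.1114, -1.6306)
step 15: x0=(0.5324, -0.5681, -1.2204) x1=(0.6863, 0.4302, 0.8967) x2=(0.4729, -1.7601, -1.8580) x3=(-0.5878, -1.4267, -1.8467) x4=(-1.7416, 0.1209, -1.6427)
step 16: x0=(0.5163, -0.5809, -1.2147) x1=(0.6756, 0.4097, 0.8870) x2=(0.4513, -1.7647, -1.8490) x3=(-0.5898, -1.4107, -1.8440) x4=(-1.7513, 0.1302, -1.6547)
step 17: x0=(0.5000, -0.5943, -1.2094) x1=(0.6649, 0.3890, 0.8771) x2=(0.4290, -1.7686, -1.8396) x3=(-0.5907, -1.3946, -1.8411) x4=(-1.7605, 0.1392, -1.6667)
step 18: x0=(0.4833, -0.6083, -1.2044) x1=(0.6541, 0.3682, 0.8668) x2=(0.4062, -1.7718, -1.8300) x3=(-0.5904, -1.3785, -1.8379) x4=(-1.7694, 0.1479, -1.6787)
step 19: x0=(0.4662, -0.6230, -1.1998) x1=(0.6432, 0.3472, 0.8563) x2=(0.3827, -1.7743, -1.8201) x3=(-0.5891, -1.3624, -1.8345) x4=(-1.7779, 0.1563, -1.6906)
step 20: x0=(0.4488, -0.6383, -1.1955) x1=(0.6323, 0.3260, 0.8454) x2=(0.3587, -1.7759, -1.8100) x3=(-0.5866, -1.3464, -1.8309) x4=(-1.7859, 0.1645, -1.7025)
step 21: x0=(0.4311, -0.6544, -1.1916) x1=(0.6213, 0.3047, 0.8343) x2=(0.3340, -1.7768, -1.7995) x3=(-0.5829, -1.3304, -1.8270) x4=(-1.7936, 0.1723, -1.7143)
step 22: x0=(0.4129, -0.6711, -1.1881) x1=(0.6102, 0.2832, 0.8228) x2=(0.3087, -1.7768, -1.7888) x3=(-0.5780, -1.3146, -1.8228) x4=(-1.8009, 0.1799, -1.7261)
step 23: x0=(0.3943, -0.6885, -1.1851) x1=(0.5991, 0.2616, 0.8110) x2=(0.2828, -1.7759, -1.7778) x3=(-0.5718, -1.2989, -1.8183) x4=(-1.8078, 0.1871, -1.7379)
step 24: x0=(0.3753, -0.7066, -1.1824) x1=(0.5878, 0.2397, 0.7989) x2=(0.2562, -1.7741, -1.7665) x3=(-0.5643, -1.2834, -1.8134) x4=(-1.8143, 0.1941, -1.7495)
step 25: x0=(0.3559, -0.7255, -1.1803) x1=(0.5766, 0.2177, 0.7865) x2=(0.2289, -1.7713, -1.7549) x3=(-0.5555, -1.2681, -1.8082) x4=(-1.8205, 0.2008, -1.7611)
step 26: x0=(0.3359, -0.7452, -1.1786) x1=(0.5652, 0.1955, 0.7738) x2=(0.2010, -1.7674, -1.7430) x3=(-0.5452, -1.2531, -1.8025) x4=(-1.8262, 0.2072, -1.7727)
step 27: x0=(0.3154, -0.7657, -1.1775) x1=(0.5537, 0.1732, 0.7607) x2=(0.1724, -1.7624, -1.7308) x3=(-0.5334, -1.2385, -1.7964) x4=(-1.8315, 0.2133, -1.7841)
step 28: x0=(0.2944, -0.7871, -1.1770) x1=(0.5422, 0.1506, 0.7473) x2=(0.1431, -1.7561, -1.7183) x3=(-0.5201, -1.2243, -1.7897) x4=(-1.8365, 0.2191, -1.7955)
step 29: x0=(0.2728, -0.8093, -1.1772) x1=(0.5306, 0.1279, 0.7335) x2=(0.1131, -1.7486, -1.7055) x3=(-0.5052, -1.2107, -1.7825) x4=(-1.8411, 0.2245, -1.8069)
step 30: x0=(0.2505, -0.8325, -1.1780) x1=(0.5189, 0.1050, 0.7194) x2=(0.0823, -1.7396, -1.6924) x3=(-0.4885, -1.1977, -1.7746) x4=(-1.8452, 0.2297, -1.8181)
step 31: x0=(0.2275, -0.8567, -1.1797) x1=(0.5071, 0.0819, 0.7049) x2=(0.0508, -1.7290, -1.6790) x3=(-0.4701, -1.1854, -1.7660) x4=(-1.8490, 0.2346, -1.8292)
step 32: x0=(0.2037, -0.8820, -1.1822) x1=(0.4952, 0.0586, 0.6901) x2=(0.0185, -1.7167, -1.6653) x3=(-0.4497, -1.1741, -1.7566) x4=(-1.8524, 0.2392, -1.8403)
step 0 velocities: v0=(-0.6300, -0.1700, 0.5300) v1=(-0.5200, -0.9600, -0.3000) v2=(-0.6800, -0.7000, 0.2400) v3=(-0.8900, 0.6900, 0.0400) v4=(-0.8300, 0.7000, -0.6400)
step 0: KE=3.7138, PE=-14.0927, E=-10.3789
step 32 velocities: v0=(-1.2742, -1.3583, -0.1586) v1=(-0.6286, -1.2309, -0.7905) v2=(-1.7186, 0.6970, 0.7310) v3=(1.1266, 0.5674, 0.5230) v4=(-0.1678, 0.2322, -0.5793)
step 32: KE=9.5246, PE=-19.8975, E=-10.3728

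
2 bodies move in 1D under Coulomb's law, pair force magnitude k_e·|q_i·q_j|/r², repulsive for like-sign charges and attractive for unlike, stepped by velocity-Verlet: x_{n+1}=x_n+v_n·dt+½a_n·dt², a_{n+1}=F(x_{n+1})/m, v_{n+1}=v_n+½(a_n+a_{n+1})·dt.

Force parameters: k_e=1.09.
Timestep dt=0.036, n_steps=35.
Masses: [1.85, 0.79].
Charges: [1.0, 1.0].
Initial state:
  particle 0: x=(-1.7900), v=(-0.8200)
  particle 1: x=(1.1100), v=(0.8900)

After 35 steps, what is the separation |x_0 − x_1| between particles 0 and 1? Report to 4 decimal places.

step 0: x0=(-1.7900) x1=(1.1100)
step 1: x0=(-1.8196) x1=(1.1421)
step 2: x0=(-1.8492) x1=(1.1745)
step 3: x0=(-1.8790) x1=(1.2070)
step 4: x0=(-1.9088) x1=(1.2398)
step 5: x0=(-1.9387) x1=(1.2727)
step 6: x0=(-1.9686) x1=(1.3058)
step 7: x0=(-1.9987) x1=(1.3390)
step 8: x0=(-2.0288) x1=(1.3724)
step 9: x0=(-2.0589) x1=(1.4060)
step 10: x0=(-2.0892) x1=(1.4397)
step 11: x0=(-2.1195) x1=(1.4736)
step 12: x0=(-2.1498) x1=(1.5076)
step 13: x0=(-2.1803) x1=(1.5417)
step 14: x0=(-2.2107) x1=(1.5760)
step 15: x0=(-2.2412) x1=(1.6104)
step 16: x0=(-2.2718) x1=(1.6449)
step 17: x0=(-2.3024) x1=(1.6795)
step 18: x0=(-2.3331) x1=(1.7142)
step 19: x0=(-2.3638) x1=(1.7491)
step 20: x0=(-2.3946) x1=(1.7840)
step 21: x0=(-2.4254) x1=(1.8191)
step 22: x0=(-2.4563) x1=(1.8543)
step 23: x0=(-2.4871) x1=(1.8895)
step 24: x0=(-2.5181) x1=(1.9249)
step 25: x0=(-2.5490) x1=(1.9603)
step 26: x0=(-2.5801) x1=(1.9958)
step 27: x0=(-2.6111) x1=(2.0314)
step 28: x0=(-2.6422) x1=(2.0671)
step 29: x0=(-2.6733) x1=(2.1029)
step 30: x0=(-2.7044) x1=(2.1387)
step 31: x0=(-2.7356) x1=(2.1747)
step 32: x0=(-2.7668) x1=(2.2107)
step 33: x0=(-2.7981) x1=(2.2467)
step 34: x0=(-2.8293) x1=(2.2829)
step 35: x0=(-2.8606) x1=(2.3191)

5.1797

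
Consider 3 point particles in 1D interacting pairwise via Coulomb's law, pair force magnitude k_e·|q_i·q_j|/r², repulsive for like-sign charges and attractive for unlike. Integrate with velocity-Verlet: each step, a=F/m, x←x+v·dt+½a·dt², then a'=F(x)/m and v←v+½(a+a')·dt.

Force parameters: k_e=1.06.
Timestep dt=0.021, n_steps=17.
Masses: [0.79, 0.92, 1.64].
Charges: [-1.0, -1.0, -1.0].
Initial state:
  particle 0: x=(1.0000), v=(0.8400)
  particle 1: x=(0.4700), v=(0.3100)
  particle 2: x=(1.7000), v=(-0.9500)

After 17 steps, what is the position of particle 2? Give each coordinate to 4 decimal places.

step 0: x0=(1.0000) x1=(0.4700) x2=(1.7000)
step 1: x0=(1.0181) x1=(0.4754) x2=(1.6804)
step 2: x0=(1.0368) x1=(0.4788) x2=(1.6617)
step 3: x0=(1.0560) x1=(0.4802) x2=(1.6439)
step 4: x0=(1.0752) x1=(0.4796) x2=(1.6272)
step 5: x0=(1.0941) x1=(0.4773) x2=(1.6116)
step 6: x0=(1.1124) x1=(0.4732) x2=(1.5973)
step 7: x0=(1.1296) x1=(0.4674) x2=(1.5844)
step 8: x0=(1.1453) x1=(0.4601) x2=(1.5731)
step 9: x0=(1.1590) x1=(0.4514) x2=(1.5636)
step 10: x0=(1.1703) x1=(0.4411) x2=(1.5561)
step 11: x0=(1.1788) x1=(0.4295) x2=(1.5508)
step 12: x0=(1.1840) x1=(0.4167) x2=(1.5477)
step 13: x0=(1.1857) x1=(0.4025) x2=(1.5470)
step 14: x0=(1.1839) x1=(0.3871) x2=(1.5487)
step 15: x0=(1.1785) x1=(0.3706) x2=(1.5527)
step 16: x0=(1.1699) x1=(0.3529) x2=(1.5590)
step 17: x0=(1.1582) x1=(0.3341) x2=(1.5674)

(1.5674)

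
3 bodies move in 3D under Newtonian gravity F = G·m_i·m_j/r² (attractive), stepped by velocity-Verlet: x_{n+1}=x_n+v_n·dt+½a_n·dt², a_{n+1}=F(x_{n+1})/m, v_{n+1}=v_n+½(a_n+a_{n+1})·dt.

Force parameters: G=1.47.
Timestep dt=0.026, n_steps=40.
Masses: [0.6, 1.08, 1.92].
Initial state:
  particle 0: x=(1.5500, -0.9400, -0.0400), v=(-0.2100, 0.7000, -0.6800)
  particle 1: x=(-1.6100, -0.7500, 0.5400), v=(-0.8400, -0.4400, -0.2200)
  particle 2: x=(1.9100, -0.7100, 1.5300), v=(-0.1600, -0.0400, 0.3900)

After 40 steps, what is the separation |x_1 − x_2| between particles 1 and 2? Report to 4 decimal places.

step 0: x0=(1.5500, -0.9400, -0.0400) x1=(-1.6100, -0.7500, 0.5400) x2=(1.9100, -0.7100, 1.5300)
step 1: x0=(1.5446, -0.9217, -0.0573) x1=(-1.6317, -0.7614, 0.5343) x2=(1.9058, -0.7111, 1.5400)
step 2: x0=(1.5392, -0.9034, -0.0740) x1=(-1.6533, -0.7729, 0.5286) x2=(1.9014, -0.7121, 1.5498)
step 3: x0=(1.5339, -0.8850, -0.0899) x1=(-1.6747, -0.7843, 0.5230) x2=(1.8970, -0.7133, 1.5594)
step 4: x0=(1.5286, -0.8665, -0.1052) x1=(-1.6958, -0.7958, 0.5173) x2=(1.8924, -0.7144, 1.5687)
step 5: x0=(1.5233, -0.8479, -0.1198) x1=(-1.7168, -0.8072, 0.5118) x2=(1.8877, -0.7155, 1.5778)
step 6: x0=(1.5181, -0.8293, -0.1338) x1=(-1.7376, -0.8186, 0.5062) x2=(1.8828, -0.7167, 1.5867)
step 7: x0=(1.5129, -0.8107, -0.1472) x1=(-1.7583, -0.8301, 0.5006) x2=(1.8779, -0.7179, 1.5954)
step 8: x0=(1.5078, -0.7920, -0.1600) x1=(-1.7787, -0.8415, 0.4951) x2=(1.8729, -0.7191, 1.6039)
step 9: x0=(1.5026, -0.7733, -0.1722) x1=(-1.7990, -0.8529, 0.4897) x2=(1.8677, -0.7203, 1.6122)
step 10: x0=(1.4975, -0.7546, -0.1838) x1=(-1.8191, -0.8643, 0.4842) x2=(1.8625, -0.7215, 1.6203)
step 11: x0=(1.4924, -0.7358, -0.1948) x1=(-1.8390, -0.8758, 0.4788) x2=(1.8571, -0.7227, 1.6282)
step 12: x0=(1.4874, -0.7171, -0.2053) x1=(-1.8587, -0.8872, 0.4734) x2=(1.8517, -0.7239, 1.6359)
step 13: x0=(1.4823, -0.6984, -0.2153) x1=(-1.8783, -0.8986, 0.4680) x2=(1.8461, -0.7252, 1.6434)
step 14: x0=(1.4773, -0.6797, -0.2246) x1=(-1.8977, -0.9099, 0.4627) x2=(1.8405, -0.7264, 1.6508)
step 15: x0=(1.4722, -0.6610, -0.2335) x1=(-1.9170, -0.9213, 0.4573) x2=(1.8347, -0.7276, 1.6579)
step 16: x0=(1.4672, -0.6423, -0.2418) x1=(-1.9360, -0.9327, 0.4520) x2=(1.8288, -0.7289, 1.6649)
step 17: x0=(1.4622, -0.6237, -0.2497) x1=(-1.9550, -0.9441, 0.4468) x2=(1.8229, -0.7301, 1.6717)
step 18: x0=(1.4572, -0.6051, -0.2570) x1=(-1.9737, -0.9554, 0.4415) x2=(1.8169, -0.7313, 1.6783)
step 19: x0=(1.4522, -0.5866, -0.2638) x1=(-1.9923, -0.9667, 0.4363) x2=(1.8107, -0.7325, 1.6848)
step 20: x0=(1.4472, -0.5681, -0.2701) x1=(-2.0107, -0.9781, 0.4312) x2=(1.8045, -0.7337, 1.6911)
step 21: x0=(1.4422, -0.5496, -0.2760) x1=(-2.0290, -0.9894, 0.4260) x2=(1.7982, -0.7349, 1.6972)
step 22: x0=(1.4372, -0.5312, -0.2813) x1=(-2.0471, -1.0007, 0.4209) x2=(1.7918, -0.7361, 1.7032)
step 23: x0=(1.4322, -0.5128, -0.2862) x1=(-2.0651, -1.0120, 0.4158) x2=(1.7853, -0.7372, 1.7090)
step 24: x0=(1.4272, -0.4946, -0.2907) x1=(-2.0829, -1.0232, 0.4107) x2=(1.7787, -0.7384, 1.7146)
step 25: x0=(1.4222, -0.4763, -0.2946) x1=(-2.1006, -1.0345, 0.4057) x2=(1.7721, -0.7396, 1.7201)
step 26: x0=(1.4172, -0.4582, -0.2981) x1=(-2.1181, -1.0457, 0.4007) x2=(1.7653, -0.7407, 1.7254)
step 27: x0=(1.4122, -0.4401, -0.3012) x1=(-2.1354, -1.0570, 0.3957) x2=(1.7585, -0.7418, 1.7305)
step 28: x0=(1.4072, -0.4221, -0.3038) x1=(-2.1526, -1.0682, 0.3907) x2=(1.7516, -0.7429, 1.7356)
step 29: x0=(1.4022, -0.4042, -0.3060) x1=(-2.1697, -1.0794, 0.3858) x2=(1.7446, -0.7440, 1.7404)
step 30: x0=(1.3972, -0.3863, -0.3078) x1=(-2.1866, -1.0905, 0.3809) x2=(1.7376, -0.7451, 1.7451)
step 31: x0=(1.3922, -0.3686, -0.3091) x1=(-2.2034, -1.1017, 0.3760) x2=(1.7304, -0.7462, 1.7497)
step 32: x0=(1.3871, -0.3509, -0.3100) x1=(-2.2200, -1.1128, 0.3711) x2=(1.7232, -0.7472, 1.7541)
step 33: x0=(1.3821, -0.3334, -0.3104) x1=(-2.2365, -1.1240, 0.3663) x2=(1.7159, -0.7482, 1.7583)
step 34: x0=(1.3771, -0.3159, -0.3105) x1=(-2.2528, -1.1351, 0.3615) x2=(1.7085, -0.7492, 1.7624)
step 35: x0=(1.3720, -0.2985, -0.3101) x1=(-2.2691, -1.1461, 0.3568) x2=(1.7010, -0.7502, 1.7664)
step 36: x0=(1.3670, -0.2813, -0.3093) x1=(-2.2851, -1.1572, 0.3520) x2=(1.6935, -0.7511, 1.7702)
step 37: x0=(1.3619, -0.2641, -0.3082) x1=(-2.3010, -1.1683, 0.3473) x2=(1.6859, -0.7521, 1.7739)
step 38: x0=(1.3568, -0.2471, -0.3066) x1=(-2.3168, -1.1793, 0.3427) x2=(1.6782, -0.7530, 1.7774)
step 39: x0=(1.3517, -0.2301, -0.3046) x1=(-2.3325, -1.1903, 0.3380) x2=(1.6705, -0.7539, 1.7808)
step 40: x0=(1.3466, -0.2133, -0.3022) x1=(-2.3480, -1.2013, 0.3334) x2=(1.6626, -0.7547, 1.7841)

4.2882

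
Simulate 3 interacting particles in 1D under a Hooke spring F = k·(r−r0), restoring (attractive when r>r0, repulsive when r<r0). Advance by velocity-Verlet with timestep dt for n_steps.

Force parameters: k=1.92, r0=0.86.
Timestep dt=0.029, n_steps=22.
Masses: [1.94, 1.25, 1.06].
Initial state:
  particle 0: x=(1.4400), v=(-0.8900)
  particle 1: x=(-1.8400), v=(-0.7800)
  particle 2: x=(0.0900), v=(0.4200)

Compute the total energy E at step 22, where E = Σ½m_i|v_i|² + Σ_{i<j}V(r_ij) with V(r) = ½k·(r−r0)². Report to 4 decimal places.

8.1892

step 0: x0=(1.4400) x1=(-1.8400) x2=(0.0900)
step 1: x0=(1.4130) x1=(-1.8604) x2=(0.1017)
step 2: x0=(1.3836) x1=(-1.8762) x2=(0.1125)
step 3: x0=(1.3518) x1=(-1.8875) x2=(0.1221)
step 4: x0=(1.3178) x1=(-1.8942) x2=(0.1306)
step 5: x0=(1.2815) x1=(-1.8963) x2=(0.1378)
step 6: x0=(1.2431) x1=(-1.8940) x2=(0.1436)
step 7: x0=(1.2026) x1=(-1.8872) x2=(0.1480)
step 8: x0=(1.1600) x1=(-1.8760) x2=(0.1509)
step 9: x0=(1.1156) x1=(-1.8604) x2=(0.1523)
step 10: x0=(1.0692) x1=(-1.8407) x2=(0.1521)
step 11: x0=(1.0212) x1=(-1.8168) x2=(0.1502)
step 12: x0=(0.9714) x1=(-1.7890) x2=(0.1466)
step 13: x0=(0.9201) x1=(-1.7573) x2=(0.1414)
step 14: x0=(0.8674) x1=(-1.7219) x2=(0.1345)
step 15: x0=(0.8134) x1=(-1.6830) x2=(0.1258)
step 16: x0=(0.7581) x1=(-1.6408) x2=(0.1154)
step 17: x0=(0.7017) x1=(-1.5954) x2=(0.1034)
step 18: x0=(0.6443) x1=(-1.5471) x2=(0.0896)
step 19: x0=(0.5861) x1=(-1.4960) x2=(0.0743)
step 20: x0=(0.5272) x1=(-1.4425) x2=(0.0573)
step 21: x0=(0.4676) x1=(-1.3867) x2=(0.0387)
step 22: x0=(0.4076) x1=(-1.3289) x2=(0.0186)
step 0 velocities: v0=(-0.8900) v1=(-0.7800) v2=(0.4200)
step 0: KE=1.2421, PE=6.9517, E=8.1938
step 22 velocities: v0=(-2.0751) v1=(2.0241) v2=(-0.7177)
step 22: KE=7.0106, PE=1.1786, E=8.1892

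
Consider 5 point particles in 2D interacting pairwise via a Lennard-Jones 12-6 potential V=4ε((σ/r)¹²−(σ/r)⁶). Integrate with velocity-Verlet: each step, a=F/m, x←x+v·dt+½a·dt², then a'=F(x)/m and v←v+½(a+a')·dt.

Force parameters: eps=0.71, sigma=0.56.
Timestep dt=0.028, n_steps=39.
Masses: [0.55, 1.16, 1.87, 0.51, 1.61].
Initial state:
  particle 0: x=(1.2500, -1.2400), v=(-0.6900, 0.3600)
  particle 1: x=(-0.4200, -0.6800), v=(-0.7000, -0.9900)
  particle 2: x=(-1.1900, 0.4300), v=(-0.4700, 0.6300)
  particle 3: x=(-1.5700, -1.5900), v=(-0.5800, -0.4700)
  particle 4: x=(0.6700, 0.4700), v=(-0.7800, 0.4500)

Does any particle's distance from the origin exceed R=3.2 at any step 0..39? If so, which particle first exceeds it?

no

step 0: x0=(1.2500, -1.2400) x1=(-0.4200, -0.6800) x2=(-1.1900, 0.4300) x3=(-1.5700, -1.5900) x4=(0.6700, 0.4700)
step 1: x0=(1.2307, -1.2299) x1=(-0.4396, -0.7077) x2=(-1.2032, 0.4476) x3=(-1.5862, -1.6031) x4=(0.6482, 0.4826)
step 2: x0=(1.2113, -1.2198) x1=(-0.4593, -0.7354) x2=(-1.2163, 0.4652) x3=(-1.6024, -1.6162) x4=(0.6263, 0.4952)
step 3: x0=(1.1920, -1.2097) x1=(-0.4789, -0.7631) x2=(-1.2294, 0.4828) x3=(-1.6185, -1.6293) x4=(0.6044, 0.5078)
step 4: x0=(1.1726, -1.1996) x1=(-0.4986, -0.7907) x2=(-1.2425, 0.5004) x3=(-1.6346, -1.6423) x4=(0.5826, 0.5203)
step 5: x0=(1.1532, -1.1894) x1=(-0.5183, -0.8184) x2=(-1.2556, 0.5180) x3=(-1.6506, -1.6553) x4=(0.5607, 0.5329)
step 6: x0=(1.1337, -1.1792) x1=(-0.5380, -0.8460) x2=(-1.2687, 0.5355) x3=(-1.6665, -1.6682) x4=(0.5388, 0.5454)
step 7: x0=(1.1143, -1.1691) x1=(-0.5578, -0.8737) x2=(-1.2818, 0.5531) x3=(-1.6824, -1.6811) x4=(0.5169, 0.5580)
step 8: x0=(1.0948, -1.1589) x1=(-0.5776, -0.9013) x2=(-1.2949, 0.5706) x3=(-1.6982, -1.6939) x4=(0.4950, 0.5705)
step 9: x0=(1.0753, -1.1487) x1=(-0.5974, -0.9290) x2=(-1.3080, 0.5881) x3=(-1.7140, -1.7067) x4=(0.4731, 0.5830)
step 10: x0=(1.0558, -1.1384) x1=(-0.6172, -0.9567) x2=(-1.3210, 0.6057) x3=(-1.7297, -1.7194) x4=(0.4512, 0.5955)
step 11: x0=(1.0362, -1.1282) x1=(-0.6370, -0.9844) x2=(-1.3341, 0.6232) x3=(-1.7452, -1.7320) x4=(0.4293, 0.6081)
step 12: x0=(1.0167, -1.1180) x1=(-0.6569, -1.0121) x2=(-1.3471, 0.6407) x3=(-1.7607, -1.7446) x4=(0.4074, 0.6206)
step 13: x0=(0.9971, -1.1077) x1=(-0.6768, -1.0398) x2=(-1.3602, 0.6582) x3=(-1.7761, -1.7572) x4=(0.3855, 0.6331)
step 14: x0=(0.9775, -1.0975) x1=(-0.6968, -1.0676) x2=(-1.3732, 0.6757) x3=(-1.7914, -1.7696) x4=(0.3636, 0.6456)
step 15: x0=(0.9578, -1.0872) x1=(-0.7167, -1.0954) x2=(-1.3863, 0.6932) x3=(-1.8066, -1.7820) x4=(0.3417, 0.6581)
step 16: x0=(0.9382, -1.0769) x1=(-0.7368, -1.1232) x2=(-1.3993, 0.7107) x3=(-1.8217, -1.7943) x4=(0.3197, 0.6705)
step 17: x0=(0.9185, -1.0666) x1=(-0.7568, -1.1510) x2=(-1.4123, 0.7282) x3=(-1.8367, -1.8066) x4=(0.2978, 0.6830)
step 18: x0=(0.8988, -1.0563) x1=(-0.7770, -1.1789) x2=(-1.4253, 0.7457) x3=(-1.8515, -1.8188) x4=(0.2758, 0.6955)
step 19: x0=(0.8790, -1.0460) x1=(-0.7971, -1.2068) x2=(-1.4383, 0.7632) x3=(-1.8662, -1.8308) x4=(0.2539, 0.7080)
step 20: x0=(0.8593, -1.0357) x1=(-0.8174, -1.2347) x2=(-1.4513, 0.7807) x3=(-1.8807, -1.8428) x4=(0.2319, 0.7205)
step 21: x0=(0.8395, -1.0254) x1=(-0.8377, -1.2627) x2=(-1.4643, 0.7982) x3=(-1.8951, -1.8547) x4=(0.2100, 0.7329)
step 22: x0=(0.8197, -1.0150) x1=(-0.8580, -1.2907) x2=(-1.4773, 0.8157) x3=(-1.9092, -1.8665) x4=(0.1880, 0.7454)
step 23: x0=(0.7998, -1.0047) x1=(-0.8785, -1.3187) x2=(-1.4903, 0.8331) x3=(-1.9232, -1.8782) x4=(0.1660, 0.7579)
step 24: x0=(0.7800, -0.9944) x1=(-0.8990, -1.3468) x2=(-1.5033, 0.8506) x3=(-1.9370, -1.8897) x4=(0.1440, 0.7703)
step 25: x0=(0.7601, -0.9840) x1=(-0.9196, -1.3750) x2=(-1.5163, 0.8681) x3=(-1.9505, -1.9012) x4=(0.1221, 0.7828)
step 26: x0=(0.7402, -0.9737) x1=(-0.9403, -1.4032) x2=(-1.5292, 0.8856) x3=(-1.9638, -1.9125) x4=(0.1001, 0.7952)
step 27: x0=(0.7203, -0.9633) x1=(-0.9612, -1.4314) x2=(-1.5422, 0.9031) x3=(-1.9768, -1.9237) x4=(0.0781, 0.8077)
step 28: x0=(0.7004, -0.9529) x1=(-0.9821, -1.4598) x2=(-1.5552, 0.9206) x3=(-1.9895, -1.9347) x4=(0.0560, 0.8201)
step 29: x0=(0.6804, -0.9426) x1=(-1.0032, -1.4881) x2=(-1.5681, 0.9380) x3=(-2.0019, -1.9456) x4=(0.0340, 0.8326)
step 30: x0=(0.6605, -0.9322) x1=(-1.0245, -1.5166) x2=(-1.5810, 0.9555) x3=(-2.0139, -1.9563) x4=(0.0120, 0.8450)
step 31: x0=(0.6405, -0.9218) x1=(-1.0459, -1.5451) x2=(-1.5940, 0.9730) x3=(-2.0255, -1.9668) x4=(-0.0100, 0.8574)
step 32: x0=(0.6205, -0.9115) x1=(-1.0676, -1.5738) x2=(-1.6069, 0.9905) x3=(-2.0367, -1.9771) x4=(-0.0321, 0.8699)
step 33: x0=(0.6005, -0.9011) x1=(-1.0894, -1.6025) x2=(-1.6198, 1.0079) x3=(-2.0473, -1.9872) x4=(-0.0541, 0.8823)
step 34: x0=(0.5805, -0.8907) x1=(-1.1115, -1.6313) x2=(-1.6327, 1.0254) x3=(-2.0574, -1.9971) x4=(-0.0762, 0.8947)
step 35: x0=(0.5605, -0.8803) x1=(-1.1338, -1.6602) x2=(-1.6456, 1.0429) x3=(-2.0668, -2.0067) x4=(-0.0983, 0.9072)
step 36: x0=(0.5404, -0.8699) x1=(-1.1565, -1.6892) x2=(-1.6585, 1.0604) x3=(-2.0755, -2.0161) x4=(-0.1204, 0.9196)
step 37: x0=(0.5203, -0.8595) x1=(-1.1796, -1.7184) x2=(-1.6713, 1.0778) x3=(-2.0833, -2.0252) x4=(-0.1425, 0.9320)
step 38: x0=(0.5003, -0.8491) x1=(-1.2031, -1.7477) x2=(-1.6842, 1.0953) x3=(-2.0902, -2.0339) x4=(-0.1646, 0.9445)
step 39: x0=(0.4802, -0.8387) x1=(-1.2270, -1.7771) x2=(-1.6971, 1.1128) x3=(-2.0959, -2.0422) x4=(-0.1867, 0.9569)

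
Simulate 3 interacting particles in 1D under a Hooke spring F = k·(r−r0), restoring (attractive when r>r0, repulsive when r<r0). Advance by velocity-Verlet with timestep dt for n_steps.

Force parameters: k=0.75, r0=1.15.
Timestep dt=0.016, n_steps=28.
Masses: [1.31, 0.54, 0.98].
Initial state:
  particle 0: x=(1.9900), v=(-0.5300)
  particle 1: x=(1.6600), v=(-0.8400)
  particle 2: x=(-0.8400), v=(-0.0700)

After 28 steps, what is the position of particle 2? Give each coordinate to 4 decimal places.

(-0.6626)

step 0: x0=(1.9900) x1=(1.6600) x2=(-0.8400)
step 1: x0=(1.9815) x1=(1.6462) x2=(-0.8408)
step 2: x0=(1.9728) x1=(1.6316) x2=(-0.8411)
step 3: x0=(1.9640) x1=(1.6162) x2=(-0.8407)
step 4: x0=(1.9551) x1=(1.6001) x2=(-0.8398)
step 5: x0=(1.9460) x1=(1.5833) x2=(-0.8383)
step 6: x0=(1.9369) x1=(1.5657) x2=(-0.8362)
step 7: x0=(1.9276) x1=(1.5474) x2=(-0.8336)
step 8: x0=(1.9182) x1=(1.5284) x2=(-0.8304)
step 9: x0=(1.9086) x1=(1.5087) x2=(-0.8266)
step 10: x0=(1.8990) x1=(1.4883) x2=(-0.8223)
step 11: x0=(1.8892) x1=(1.4673) x2=(-0.8175)
step 12: x0=(1.8793) x1=(1.4455) x2=(-0.8121)
step 13: x0=(1.8693) x1=(1.4231) x2=(-0.8063)
step 14: x0=(1.8591) x1=(1.4001) x2=(-0.7999)
step 15: x0=(1.8488) x1=(1.3765) x2=(-0.7930)
step 16: x0=(1.8385) x1=(1.3523) x2=(-0.7856)
step 17: x0=(1.8280) x1=(1.3274) x2=(-0.7778)
step 18: x0=(1.8173) x1=(1.3020) x2=(-0.7695)
step 19: x0=(1.8066) x1=(1.2761) x2=(-0.7607)
step 20: x0=(1.7957) x1=(1.2496) x2=(-0.7514)
step 21: x0=(1.7848) x1=(1.2226) x2=(-0.7417)
step 22: x0=(1.7737) x1=(1.1951) x2=(-0.7316)
step 23: x0=(1.7625) x1=(1.1671) x2=(-0.7211)
step 24: x0=(1.7512) x1=(1.1387) x2=(-0.7102)
step 25: x0=(1.7397) x1=(1.1098) x2=(-0.6988)
step 26: x0=(1.7282) x1=(1.0805) x2=(-0.6871)
step 27: x0=(1.7165) x1=(1.0508) x2=(-0.6750)
step 28: x0=(1.7048) x1=(1.0208) x2=(-0.6626)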